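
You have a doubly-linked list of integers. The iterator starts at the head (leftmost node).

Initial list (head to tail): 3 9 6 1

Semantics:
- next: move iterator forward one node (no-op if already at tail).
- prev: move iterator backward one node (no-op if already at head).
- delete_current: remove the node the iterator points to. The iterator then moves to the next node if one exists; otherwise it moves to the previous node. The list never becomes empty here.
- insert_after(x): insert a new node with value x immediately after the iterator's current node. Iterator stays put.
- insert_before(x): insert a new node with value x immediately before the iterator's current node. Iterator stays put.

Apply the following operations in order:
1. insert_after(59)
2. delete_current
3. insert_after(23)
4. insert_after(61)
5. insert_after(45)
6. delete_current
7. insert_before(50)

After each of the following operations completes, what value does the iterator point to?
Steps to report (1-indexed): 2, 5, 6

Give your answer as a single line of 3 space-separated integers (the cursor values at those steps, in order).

After 1 (insert_after(59)): list=[3, 59, 9, 6, 1] cursor@3
After 2 (delete_current): list=[59, 9, 6, 1] cursor@59
After 3 (insert_after(23)): list=[59, 23, 9, 6, 1] cursor@59
After 4 (insert_after(61)): list=[59, 61, 23, 9, 6, 1] cursor@59
After 5 (insert_after(45)): list=[59, 45, 61, 23, 9, 6, 1] cursor@59
After 6 (delete_current): list=[45, 61, 23, 9, 6, 1] cursor@45
After 7 (insert_before(50)): list=[50, 45, 61, 23, 9, 6, 1] cursor@45

Answer: 59 59 45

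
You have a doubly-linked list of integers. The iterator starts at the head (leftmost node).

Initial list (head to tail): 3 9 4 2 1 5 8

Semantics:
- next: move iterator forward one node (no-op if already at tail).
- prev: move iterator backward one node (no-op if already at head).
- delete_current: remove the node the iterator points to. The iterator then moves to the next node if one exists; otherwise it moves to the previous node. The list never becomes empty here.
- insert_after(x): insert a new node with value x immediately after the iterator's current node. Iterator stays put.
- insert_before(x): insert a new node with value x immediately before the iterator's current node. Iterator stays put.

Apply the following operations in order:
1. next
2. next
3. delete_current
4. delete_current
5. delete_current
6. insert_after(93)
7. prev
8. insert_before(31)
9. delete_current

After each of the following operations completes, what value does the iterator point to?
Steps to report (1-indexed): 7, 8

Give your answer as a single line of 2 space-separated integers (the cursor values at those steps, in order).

Answer: 9 9

Derivation:
After 1 (next): list=[3, 9, 4, 2, 1, 5, 8] cursor@9
After 2 (next): list=[3, 9, 4, 2, 1, 5, 8] cursor@4
After 3 (delete_current): list=[3, 9, 2, 1, 5, 8] cursor@2
After 4 (delete_current): list=[3, 9, 1, 5, 8] cursor@1
After 5 (delete_current): list=[3, 9, 5, 8] cursor@5
After 6 (insert_after(93)): list=[3, 9, 5, 93, 8] cursor@5
After 7 (prev): list=[3, 9, 5, 93, 8] cursor@9
After 8 (insert_before(31)): list=[3, 31, 9, 5, 93, 8] cursor@9
After 9 (delete_current): list=[3, 31, 5, 93, 8] cursor@5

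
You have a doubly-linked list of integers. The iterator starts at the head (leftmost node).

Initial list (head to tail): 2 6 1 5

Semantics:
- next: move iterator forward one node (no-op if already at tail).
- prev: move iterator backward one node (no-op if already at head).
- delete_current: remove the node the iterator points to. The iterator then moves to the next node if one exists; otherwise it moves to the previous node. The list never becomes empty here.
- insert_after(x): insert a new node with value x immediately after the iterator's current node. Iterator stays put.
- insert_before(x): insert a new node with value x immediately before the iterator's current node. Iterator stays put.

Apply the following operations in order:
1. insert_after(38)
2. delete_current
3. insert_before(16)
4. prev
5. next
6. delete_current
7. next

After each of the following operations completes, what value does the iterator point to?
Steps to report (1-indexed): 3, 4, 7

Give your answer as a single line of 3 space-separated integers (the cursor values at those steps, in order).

After 1 (insert_after(38)): list=[2, 38, 6, 1, 5] cursor@2
After 2 (delete_current): list=[38, 6, 1, 5] cursor@38
After 3 (insert_before(16)): list=[16, 38, 6, 1, 5] cursor@38
After 4 (prev): list=[16, 38, 6, 1, 5] cursor@16
After 5 (next): list=[16, 38, 6, 1, 5] cursor@38
After 6 (delete_current): list=[16, 6, 1, 5] cursor@6
After 7 (next): list=[16, 6, 1, 5] cursor@1

Answer: 38 16 1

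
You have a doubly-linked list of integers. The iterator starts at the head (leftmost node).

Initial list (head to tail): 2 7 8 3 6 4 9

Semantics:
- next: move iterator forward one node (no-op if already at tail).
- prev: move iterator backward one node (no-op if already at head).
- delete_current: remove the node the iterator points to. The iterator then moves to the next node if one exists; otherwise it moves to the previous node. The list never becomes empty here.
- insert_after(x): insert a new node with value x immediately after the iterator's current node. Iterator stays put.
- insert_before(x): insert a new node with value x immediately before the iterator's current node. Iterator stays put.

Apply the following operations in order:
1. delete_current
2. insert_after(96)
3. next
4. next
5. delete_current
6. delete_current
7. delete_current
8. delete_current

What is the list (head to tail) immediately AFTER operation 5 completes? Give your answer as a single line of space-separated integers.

After 1 (delete_current): list=[7, 8, 3, 6, 4, 9] cursor@7
After 2 (insert_after(96)): list=[7, 96, 8, 3, 6, 4, 9] cursor@7
After 3 (next): list=[7, 96, 8, 3, 6, 4, 9] cursor@96
After 4 (next): list=[7, 96, 8, 3, 6, 4, 9] cursor@8
After 5 (delete_current): list=[7, 96, 3, 6, 4, 9] cursor@3

Answer: 7 96 3 6 4 9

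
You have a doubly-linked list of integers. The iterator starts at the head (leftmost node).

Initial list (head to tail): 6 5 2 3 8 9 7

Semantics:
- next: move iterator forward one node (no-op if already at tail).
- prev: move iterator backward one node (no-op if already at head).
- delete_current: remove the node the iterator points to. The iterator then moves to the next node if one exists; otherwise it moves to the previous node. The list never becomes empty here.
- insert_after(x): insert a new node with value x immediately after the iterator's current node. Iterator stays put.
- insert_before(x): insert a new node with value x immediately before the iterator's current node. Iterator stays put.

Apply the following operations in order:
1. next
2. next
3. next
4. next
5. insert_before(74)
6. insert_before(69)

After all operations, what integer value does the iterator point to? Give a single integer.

After 1 (next): list=[6, 5, 2, 3, 8, 9, 7] cursor@5
After 2 (next): list=[6, 5, 2, 3, 8, 9, 7] cursor@2
After 3 (next): list=[6, 5, 2, 3, 8, 9, 7] cursor@3
After 4 (next): list=[6, 5, 2, 3, 8, 9, 7] cursor@8
After 5 (insert_before(74)): list=[6, 5, 2, 3, 74, 8, 9, 7] cursor@8
After 6 (insert_before(69)): list=[6, 5, 2, 3, 74, 69, 8, 9, 7] cursor@8

Answer: 8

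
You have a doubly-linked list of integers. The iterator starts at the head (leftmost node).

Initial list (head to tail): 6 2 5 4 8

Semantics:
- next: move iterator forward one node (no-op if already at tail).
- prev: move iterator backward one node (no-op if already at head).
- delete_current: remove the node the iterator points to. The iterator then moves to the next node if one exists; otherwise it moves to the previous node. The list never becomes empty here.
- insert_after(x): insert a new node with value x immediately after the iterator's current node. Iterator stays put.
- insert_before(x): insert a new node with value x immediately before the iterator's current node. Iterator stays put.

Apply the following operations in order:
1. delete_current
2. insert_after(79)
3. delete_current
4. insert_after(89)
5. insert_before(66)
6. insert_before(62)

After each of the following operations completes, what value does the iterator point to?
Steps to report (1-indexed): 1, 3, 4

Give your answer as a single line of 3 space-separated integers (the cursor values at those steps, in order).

Answer: 2 79 79

Derivation:
After 1 (delete_current): list=[2, 5, 4, 8] cursor@2
After 2 (insert_after(79)): list=[2, 79, 5, 4, 8] cursor@2
After 3 (delete_current): list=[79, 5, 4, 8] cursor@79
After 4 (insert_after(89)): list=[79, 89, 5, 4, 8] cursor@79
After 5 (insert_before(66)): list=[66, 79, 89, 5, 4, 8] cursor@79
After 6 (insert_before(62)): list=[66, 62, 79, 89, 5, 4, 8] cursor@79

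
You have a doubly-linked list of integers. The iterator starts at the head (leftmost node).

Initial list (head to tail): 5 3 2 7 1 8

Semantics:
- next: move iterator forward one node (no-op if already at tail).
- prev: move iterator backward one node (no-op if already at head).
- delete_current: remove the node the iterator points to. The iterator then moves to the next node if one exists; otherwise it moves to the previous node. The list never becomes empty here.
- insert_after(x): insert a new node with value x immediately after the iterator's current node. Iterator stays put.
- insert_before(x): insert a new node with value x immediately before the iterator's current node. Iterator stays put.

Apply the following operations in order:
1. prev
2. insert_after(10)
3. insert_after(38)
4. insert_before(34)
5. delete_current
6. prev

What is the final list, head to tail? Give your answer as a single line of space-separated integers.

After 1 (prev): list=[5, 3, 2, 7, 1, 8] cursor@5
After 2 (insert_after(10)): list=[5, 10, 3, 2, 7, 1, 8] cursor@5
After 3 (insert_after(38)): list=[5, 38, 10, 3, 2, 7, 1, 8] cursor@5
After 4 (insert_before(34)): list=[34, 5, 38, 10, 3, 2, 7, 1, 8] cursor@5
After 5 (delete_current): list=[34, 38, 10, 3, 2, 7, 1, 8] cursor@38
After 6 (prev): list=[34, 38, 10, 3, 2, 7, 1, 8] cursor@34

Answer: 34 38 10 3 2 7 1 8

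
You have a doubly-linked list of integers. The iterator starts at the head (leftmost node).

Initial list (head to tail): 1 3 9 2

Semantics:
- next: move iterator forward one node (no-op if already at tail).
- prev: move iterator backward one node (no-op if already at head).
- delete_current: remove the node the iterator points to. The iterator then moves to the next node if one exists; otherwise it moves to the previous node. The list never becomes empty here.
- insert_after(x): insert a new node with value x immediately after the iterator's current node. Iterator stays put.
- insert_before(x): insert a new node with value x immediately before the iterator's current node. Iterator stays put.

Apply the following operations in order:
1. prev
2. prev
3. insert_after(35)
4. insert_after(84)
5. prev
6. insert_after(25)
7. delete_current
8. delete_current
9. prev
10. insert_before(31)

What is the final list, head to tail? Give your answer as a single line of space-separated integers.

After 1 (prev): list=[1, 3, 9, 2] cursor@1
After 2 (prev): list=[1, 3, 9, 2] cursor@1
After 3 (insert_after(35)): list=[1, 35, 3, 9, 2] cursor@1
After 4 (insert_after(84)): list=[1, 84, 35, 3, 9, 2] cursor@1
After 5 (prev): list=[1, 84, 35, 3, 9, 2] cursor@1
After 6 (insert_after(25)): list=[1, 25, 84, 35, 3, 9, 2] cursor@1
After 7 (delete_current): list=[25, 84, 35, 3, 9, 2] cursor@25
After 8 (delete_current): list=[84, 35, 3, 9, 2] cursor@84
After 9 (prev): list=[84, 35, 3, 9, 2] cursor@84
After 10 (insert_before(31)): list=[31, 84, 35, 3, 9, 2] cursor@84

Answer: 31 84 35 3 9 2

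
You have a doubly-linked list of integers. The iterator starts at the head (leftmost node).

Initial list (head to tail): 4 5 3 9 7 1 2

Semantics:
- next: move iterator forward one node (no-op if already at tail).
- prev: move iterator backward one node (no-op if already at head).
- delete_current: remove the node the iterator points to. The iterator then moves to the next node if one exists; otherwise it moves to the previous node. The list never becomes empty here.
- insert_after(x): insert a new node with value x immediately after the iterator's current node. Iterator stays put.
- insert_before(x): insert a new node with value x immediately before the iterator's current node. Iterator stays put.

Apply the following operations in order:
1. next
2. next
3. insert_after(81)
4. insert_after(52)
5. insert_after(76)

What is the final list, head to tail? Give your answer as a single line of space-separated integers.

Answer: 4 5 3 76 52 81 9 7 1 2

Derivation:
After 1 (next): list=[4, 5, 3, 9, 7, 1, 2] cursor@5
After 2 (next): list=[4, 5, 3, 9, 7, 1, 2] cursor@3
After 3 (insert_after(81)): list=[4, 5, 3, 81, 9, 7, 1, 2] cursor@3
After 4 (insert_after(52)): list=[4, 5, 3, 52, 81, 9, 7, 1, 2] cursor@3
After 5 (insert_after(76)): list=[4, 5, 3, 76, 52, 81, 9, 7, 1, 2] cursor@3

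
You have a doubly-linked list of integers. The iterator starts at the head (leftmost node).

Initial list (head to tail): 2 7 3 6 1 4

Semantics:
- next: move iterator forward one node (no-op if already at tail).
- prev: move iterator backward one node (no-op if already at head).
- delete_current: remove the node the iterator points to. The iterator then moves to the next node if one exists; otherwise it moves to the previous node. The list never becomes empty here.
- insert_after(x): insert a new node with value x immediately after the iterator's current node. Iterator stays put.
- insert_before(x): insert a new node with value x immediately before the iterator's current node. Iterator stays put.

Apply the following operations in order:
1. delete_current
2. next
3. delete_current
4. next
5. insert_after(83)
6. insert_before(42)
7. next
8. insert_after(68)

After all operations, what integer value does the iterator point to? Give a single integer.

Answer: 83

Derivation:
After 1 (delete_current): list=[7, 3, 6, 1, 4] cursor@7
After 2 (next): list=[7, 3, 6, 1, 4] cursor@3
After 3 (delete_current): list=[7, 6, 1, 4] cursor@6
After 4 (next): list=[7, 6, 1, 4] cursor@1
After 5 (insert_after(83)): list=[7, 6, 1, 83, 4] cursor@1
After 6 (insert_before(42)): list=[7, 6, 42, 1, 83, 4] cursor@1
After 7 (next): list=[7, 6, 42, 1, 83, 4] cursor@83
After 8 (insert_after(68)): list=[7, 6, 42, 1, 83, 68, 4] cursor@83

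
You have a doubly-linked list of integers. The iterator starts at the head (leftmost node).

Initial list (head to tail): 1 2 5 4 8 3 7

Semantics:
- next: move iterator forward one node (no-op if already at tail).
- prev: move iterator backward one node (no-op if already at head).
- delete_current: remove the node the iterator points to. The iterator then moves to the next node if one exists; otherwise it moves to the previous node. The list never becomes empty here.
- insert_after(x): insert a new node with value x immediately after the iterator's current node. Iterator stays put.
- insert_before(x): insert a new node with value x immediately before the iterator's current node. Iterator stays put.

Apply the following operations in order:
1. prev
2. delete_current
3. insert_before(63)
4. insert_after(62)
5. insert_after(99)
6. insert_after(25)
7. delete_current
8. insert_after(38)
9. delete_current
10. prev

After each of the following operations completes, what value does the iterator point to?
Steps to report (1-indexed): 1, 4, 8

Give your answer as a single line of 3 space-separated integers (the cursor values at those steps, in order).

Answer: 1 2 25

Derivation:
After 1 (prev): list=[1, 2, 5, 4, 8, 3, 7] cursor@1
After 2 (delete_current): list=[2, 5, 4, 8, 3, 7] cursor@2
After 3 (insert_before(63)): list=[63, 2, 5, 4, 8, 3, 7] cursor@2
After 4 (insert_after(62)): list=[63, 2, 62, 5, 4, 8, 3, 7] cursor@2
After 5 (insert_after(99)): list=[63, 2, 99, 62, 5, 4, 8, 3, 7] cursor@2
After 6 (insert_after(25)): list=[63, 2, 25, 99, 62, 5, 4, 8, 3, 7] cursor@2
After 7 (delete_current): list=[63, 25, 99, 62, 5, 4, 8, 3, 7] cursor@25
After 8 (insert_after(38)): list=[63, 25, 38, 99, 62, 5, 4, 8, 3, 7] cursor@25
After 9 (delete_current): list=[63, 38, 99, 62, 5, 4, 8, 3, 7] cursor@38
After 10 (prev): list=[63, 38, 99, 62, 5, 4, 8, 3, 7] cursor@63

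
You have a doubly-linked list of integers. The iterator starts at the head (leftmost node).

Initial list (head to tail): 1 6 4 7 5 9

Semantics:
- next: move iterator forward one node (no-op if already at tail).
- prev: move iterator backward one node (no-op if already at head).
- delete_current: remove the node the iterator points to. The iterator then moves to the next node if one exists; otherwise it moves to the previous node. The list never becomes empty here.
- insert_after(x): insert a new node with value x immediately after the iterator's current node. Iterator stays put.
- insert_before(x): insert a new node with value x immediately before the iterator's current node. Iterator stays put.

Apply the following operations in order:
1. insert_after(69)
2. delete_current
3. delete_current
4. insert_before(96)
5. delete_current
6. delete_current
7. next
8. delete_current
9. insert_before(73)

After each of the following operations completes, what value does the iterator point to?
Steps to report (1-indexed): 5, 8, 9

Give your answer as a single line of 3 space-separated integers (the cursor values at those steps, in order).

After 1 (insert_after(69)): list=[1, 69, 6, 4, 7, 5, 9] cursor@1
After 2 (delete_current): list=[69, 6, 4, 7, 5, 9] cursor@69
After 3 (delete_current): list=[6, 4, 7, 5, 9] cursor@6
After 4 (insert_before(96)): list=[96, 6, 4, 7, 5, 9] cursor@6
After 5 (delete_current): list=[96, 4, 7, 5, 9] cursor@4
After 6 (delete_current): list=[96, 7, 5, 9] cursor@7
After 7 (next): list=[96, 7, 5, 9] cursor@5
After 8 (delete_current): list=[96, 7, 9] cursor@9
After 9 (insert_before(73)): list=[96, 7, 73, 9] cursor@9

Answer: 4 9 9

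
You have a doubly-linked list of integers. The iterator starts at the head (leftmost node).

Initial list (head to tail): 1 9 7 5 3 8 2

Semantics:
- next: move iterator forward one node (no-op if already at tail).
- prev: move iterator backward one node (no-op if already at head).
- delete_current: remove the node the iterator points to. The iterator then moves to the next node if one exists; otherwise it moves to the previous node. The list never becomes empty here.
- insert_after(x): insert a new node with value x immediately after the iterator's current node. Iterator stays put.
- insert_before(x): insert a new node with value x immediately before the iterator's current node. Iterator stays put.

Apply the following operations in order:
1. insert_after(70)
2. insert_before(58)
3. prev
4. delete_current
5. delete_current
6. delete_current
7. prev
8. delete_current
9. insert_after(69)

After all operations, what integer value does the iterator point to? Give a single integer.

Answer: 7

Derivation:
After 1 (insert_after(70)): list=[1, 70, 9, 7, 5, 3, 8, 2] cursor@1
After 2 (insert_before(58)): list=[58, 1, 70, 9, 7, 5, 3, 8, 2] cursor@1
After 3 (prev): list=[58, 1, 70, 9, 7, 5, 3, 8, 2] cursor@58
After 4 (delete_current): list=[1, 70, 9, 7, 5, 3, 8, 2] cursor@1
After 5 (delete_current): list=[70, 9, 7, 5, 3, 8, 2] cursor@70
After 6 (delete_current): list=[9, 7, 5, 3, 8, 2] cursor@9
After 7 (prev): list=[9, 7, 5, 3, 8, 2] cursor@9
After 8 (delete_current): list=[7, 5, 3, 8, 2] cursor@7
After 9 (insert_after(69)): list=[7, 69, 5, 3, 8, 2] cursor@7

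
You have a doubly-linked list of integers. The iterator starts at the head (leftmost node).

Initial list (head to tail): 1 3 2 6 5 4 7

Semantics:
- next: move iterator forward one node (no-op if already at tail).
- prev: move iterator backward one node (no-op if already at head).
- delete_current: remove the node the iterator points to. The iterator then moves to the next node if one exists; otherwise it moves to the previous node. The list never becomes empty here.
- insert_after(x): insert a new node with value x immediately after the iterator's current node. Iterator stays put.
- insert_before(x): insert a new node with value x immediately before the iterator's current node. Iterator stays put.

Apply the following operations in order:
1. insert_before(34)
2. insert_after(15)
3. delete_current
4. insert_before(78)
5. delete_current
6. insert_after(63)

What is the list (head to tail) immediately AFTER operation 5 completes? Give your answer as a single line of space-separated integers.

After 1 (insert_before(34)): list=[34, 1, 3, 2, 6, 5, 4, 7] cursor@1
After 2 (insert_after(15)): list=[34, 1, 15, 3, 2, 6, 5, 4, 7] cursor@1
After 3 (delete_current): list=[34, 15, 3, 2, 6, 5, 4, 7] cursor@15
After 4 (insert_before(78)): list=[34, 78, 15, 3, 2, 6, 5, 4, 7] cursor@15
After 5 (delete_current): list=[34, 78, 3, 2, 6, 5, 4, 7] cursor@3

Answer: 34 78 3 2 6 5 4 7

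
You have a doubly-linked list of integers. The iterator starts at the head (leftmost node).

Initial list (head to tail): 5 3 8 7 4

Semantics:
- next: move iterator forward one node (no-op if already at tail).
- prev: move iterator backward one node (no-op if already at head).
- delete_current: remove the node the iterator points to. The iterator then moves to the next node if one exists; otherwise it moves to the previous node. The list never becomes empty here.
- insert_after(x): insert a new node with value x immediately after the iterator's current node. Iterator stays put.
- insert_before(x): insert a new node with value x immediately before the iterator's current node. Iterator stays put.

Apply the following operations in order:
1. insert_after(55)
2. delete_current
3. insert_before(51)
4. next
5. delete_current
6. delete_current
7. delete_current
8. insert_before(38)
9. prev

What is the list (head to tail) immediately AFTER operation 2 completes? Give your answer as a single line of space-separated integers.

After 1 (insert_after(55)): list=[5, 55, 3, 8, 7, 4] cursor@5
After 2 (delete_current): list=[55, 3, 8, 7, 4] cursor@55

Answer: 55 3 8 7 4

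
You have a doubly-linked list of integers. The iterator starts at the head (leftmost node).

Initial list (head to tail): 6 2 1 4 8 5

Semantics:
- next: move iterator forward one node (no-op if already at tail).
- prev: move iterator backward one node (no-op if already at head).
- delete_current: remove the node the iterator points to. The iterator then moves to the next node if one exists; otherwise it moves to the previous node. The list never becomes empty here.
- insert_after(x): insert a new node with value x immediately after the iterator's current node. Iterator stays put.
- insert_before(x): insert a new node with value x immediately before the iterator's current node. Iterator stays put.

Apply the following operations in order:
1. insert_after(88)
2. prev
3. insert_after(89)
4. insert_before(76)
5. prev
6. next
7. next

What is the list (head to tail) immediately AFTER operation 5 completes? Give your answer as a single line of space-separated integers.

After 1 (insert_after(88)): list=[6, 88, 2, 1, 4, 8, 5] cursor@6
After 2 (prev): list=[6, 88, 2, 1, 4, 8, 5] cursor@6
After 3 (insert_after(89)): list=[6, 89, 88, 2, 1, 4, 8, 5] cursor@6
After 4 (insert_before(76)): list=[76, 6, 89, 88, 2, 1, 4, 8, 5] cursor@6
After 5 (prev): list=[76, 6, 89, 88, 2, 1, 4, 8, 5] cursor@76

Answer: 76 6 89 88 2 1 4 8 5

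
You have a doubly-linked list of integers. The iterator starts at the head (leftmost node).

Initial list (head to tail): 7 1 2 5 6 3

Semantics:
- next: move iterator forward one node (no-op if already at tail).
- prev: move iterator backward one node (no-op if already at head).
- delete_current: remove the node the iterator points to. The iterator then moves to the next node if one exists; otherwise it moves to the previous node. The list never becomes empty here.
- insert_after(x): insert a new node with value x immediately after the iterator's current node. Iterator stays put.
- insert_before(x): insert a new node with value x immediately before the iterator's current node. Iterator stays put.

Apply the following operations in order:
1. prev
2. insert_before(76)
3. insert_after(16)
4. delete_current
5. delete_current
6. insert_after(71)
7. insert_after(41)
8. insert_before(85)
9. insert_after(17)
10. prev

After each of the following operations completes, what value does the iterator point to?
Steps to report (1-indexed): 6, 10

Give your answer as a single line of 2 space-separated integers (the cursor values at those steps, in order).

After 1 (prev): list=[7, 1, 2, 5, 6, 3] cursor@7
After 2 (insert_before(76)): list=[76, 7, 1, 2, 5, 6, 3] cursor@7
After 3 (insert_after(16)): list=[76, 7, 16, 1, 2, 5, 6, 3] cursor@7
After 4 (delete_current): list=[76, 16, 1, 2, 5, 6, 3] cursor@16
After 5 (delete_current): list=[76, 1, 2, 5, 6, 3] cursor@1
After 6 (insert_after(71)): list=[76, 1, 71, 2, 5, 6, 3] cursor@1
After 7 (insert_after(41)): list=[76, 1, 41, 71, 2, 5, 6, 3] cursor@1
After 8 (insert_before(85)): list=[76, 85, 1, 41, 71, 2, 5, 6, 3] cursor@1
After 9 (insert_after(17)): list=[76, 85, 1, 17, 41, 71, 2, 5, 6, 3] cursor@1
After 10 (prev): list=[76, 85, 1, 17, 41, 71, 2, 5, 6, 3] cursor@85

Answer: 1 85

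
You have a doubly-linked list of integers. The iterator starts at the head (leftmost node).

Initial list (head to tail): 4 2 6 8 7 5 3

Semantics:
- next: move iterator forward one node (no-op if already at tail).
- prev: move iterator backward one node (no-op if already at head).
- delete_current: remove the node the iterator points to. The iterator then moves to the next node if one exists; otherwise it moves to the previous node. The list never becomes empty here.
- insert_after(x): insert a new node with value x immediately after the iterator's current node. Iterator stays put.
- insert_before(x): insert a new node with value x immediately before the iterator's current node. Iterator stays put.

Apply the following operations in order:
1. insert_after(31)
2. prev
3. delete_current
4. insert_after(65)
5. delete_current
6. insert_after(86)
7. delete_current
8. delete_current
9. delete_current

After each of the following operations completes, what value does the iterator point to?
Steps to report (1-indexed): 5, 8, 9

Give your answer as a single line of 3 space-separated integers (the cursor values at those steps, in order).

Answer: 65 2 6

Derivation:
After 1 (insert_after(31)): list=[4, 31, 2, 6, 8, 7, 5, 3] cursor@4
After 2 (prev): list=[4, 31, 2, 6, 8, 7, 5, 3] cursor@4
After 3 (delete_current): list=[31, 2, 6, 8, 7, 5, 3] cursor@31
After 4 (insert_after(65)): list=[31, 65, 2, 6, 8, 7, 5, 3] cursor@31
After 5 (delete_current): list=[65, 2, 6, 8, 7, 5, 3] cursor@65
After 6 (insert_after(86)): list=[65, 86, 2, 6, 8, 7, 5, 3] cursor@65
After 7 (delete_current): list=[86, 2, 6, 8, 7, 5, 3] cursor@86
After 8 (delete_current): list=[2, 6, 8, 7, 5, 3] cursor@2
After 9 (delete_current): list=[6, 8, 7, 5, 3] cursor@6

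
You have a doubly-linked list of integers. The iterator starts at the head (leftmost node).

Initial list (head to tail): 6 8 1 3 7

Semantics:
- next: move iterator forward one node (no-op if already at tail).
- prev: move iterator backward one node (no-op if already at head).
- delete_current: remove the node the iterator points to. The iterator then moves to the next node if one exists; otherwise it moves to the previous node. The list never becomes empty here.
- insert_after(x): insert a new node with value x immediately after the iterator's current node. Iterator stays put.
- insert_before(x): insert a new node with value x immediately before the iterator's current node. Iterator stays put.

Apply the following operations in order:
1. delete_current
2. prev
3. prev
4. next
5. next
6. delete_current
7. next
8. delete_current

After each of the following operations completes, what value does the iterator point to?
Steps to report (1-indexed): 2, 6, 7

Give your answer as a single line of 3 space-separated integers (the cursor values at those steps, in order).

After 1 (delete_current): list=[8, 1, 3, 7] cursor@8
After 2 (prev): list=[8, 1, 3, 7] cursor@8
After 3 (prev): list=[8, 1, 3, 7] cursor@8
After 4 (next): list=[8, 1, 3, 7] cursor@1
After 5 (next): list=[8, 1, 3, 7] cursor@3
After 6 (delete_current): list=[8, 1, 7] cursor@7
After 7 (next): list=[8, 1, 7] cursor@7
After 8 (delete_current): list=[8, 1] cursor@1

Answer: 8 7 7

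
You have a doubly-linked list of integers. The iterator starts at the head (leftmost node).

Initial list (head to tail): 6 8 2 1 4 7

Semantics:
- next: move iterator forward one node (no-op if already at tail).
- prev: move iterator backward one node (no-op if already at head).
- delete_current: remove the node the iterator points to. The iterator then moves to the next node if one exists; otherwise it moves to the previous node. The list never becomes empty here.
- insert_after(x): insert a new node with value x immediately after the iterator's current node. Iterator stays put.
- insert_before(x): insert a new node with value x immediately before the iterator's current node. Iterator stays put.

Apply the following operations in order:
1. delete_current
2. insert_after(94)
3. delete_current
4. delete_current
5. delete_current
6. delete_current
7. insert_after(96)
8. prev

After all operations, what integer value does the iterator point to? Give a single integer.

Answer: 4

Derivation:
After 1 (delete_current): list=[8, 2, 1, 4, 7] cursor@8
After 2 (insert_after(94)): list=[8, 94, 2, 1, 4, 7] cursor@8
After 3 (delete_current): list=[94, 2, 1, 4, 7] cursor@94
After 4 (delete_current): list=[2, 1, 4, 7] cursor@2
After 5 (delete_current): list=[1, 4, 7] cursor@1
After 6 (delete_current): list=[4, 7] cursor@4
After 7 (insert_after(96)): list=[4, 96, 7] cursor@4
After 8 (prev): list=[4, 96, 7] cursor@4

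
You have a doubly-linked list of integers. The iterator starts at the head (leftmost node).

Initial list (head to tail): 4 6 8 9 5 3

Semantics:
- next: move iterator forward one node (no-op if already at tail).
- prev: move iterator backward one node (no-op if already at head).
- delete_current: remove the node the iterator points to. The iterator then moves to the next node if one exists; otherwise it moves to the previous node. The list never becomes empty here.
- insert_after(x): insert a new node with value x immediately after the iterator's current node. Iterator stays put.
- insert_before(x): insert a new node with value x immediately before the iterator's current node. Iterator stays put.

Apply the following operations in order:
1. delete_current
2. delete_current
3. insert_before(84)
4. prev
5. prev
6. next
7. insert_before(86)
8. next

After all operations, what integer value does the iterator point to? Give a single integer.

Answer: 9

Derivation:
After 1 (delete_current): list=[6, 8, 9, 5, 3] cursor@6
After 2 (delete_current): list=[8, 9, 5, 3] cursor@8
After 3 (insert_before(84)): list=[84, 8, 9, 5, 3] cursor@8
After 4 (prev): list=[84, 8, 9, 5, 3] cursor@84
After 5 (prev): list=[84, 8, 9, 5, 3] cursor@84
After 6 (next): list=[84, 8, 9, 5, 3] cursor@8
After 7 (insert_before(86)): list=[84, 86, 8, 9, 5, 3] cursor@8
After 8 (next): list=[84, 86, 8, 9, 5, 3] cursor@9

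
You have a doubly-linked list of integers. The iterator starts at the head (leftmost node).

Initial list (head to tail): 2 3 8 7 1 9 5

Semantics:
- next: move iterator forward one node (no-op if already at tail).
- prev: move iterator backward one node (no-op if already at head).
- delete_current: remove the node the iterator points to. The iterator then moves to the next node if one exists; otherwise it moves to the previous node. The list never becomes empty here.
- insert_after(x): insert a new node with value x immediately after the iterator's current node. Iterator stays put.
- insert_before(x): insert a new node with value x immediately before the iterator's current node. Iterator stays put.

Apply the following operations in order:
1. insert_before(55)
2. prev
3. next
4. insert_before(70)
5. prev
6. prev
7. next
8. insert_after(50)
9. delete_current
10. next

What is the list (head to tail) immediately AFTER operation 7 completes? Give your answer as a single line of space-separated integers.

After 1 (insert_before(55)): list=[55, 2, 3, 8, 7, 1, 9, 5] cursor@2
After 2 (prev): list=[55, 2, 3, 8, 7, 1, 9, 5] cursor@55
After 3 (next): list=[55, 2, 3, 8, 7, 1, 9, 5] cursor@2
After 4 (insert_before(70)): list=[55, 70, 2, 3, 8, 7, 1, 9, 5] cursor@2
After 5 (prev): list=[55, 70, 2, 3, 8, 7, 1, 9, 5] cursor@70
After 6 (prev): list=[55, 70, 2, 3, 8, 7, 1, 9, 5] cursor@55
After 7 (next): list=[55, 70, 2, 3, 8, 7, 1, 9, 5] cursor@70

Answer: 55 70 2 3 8 7 1 9 5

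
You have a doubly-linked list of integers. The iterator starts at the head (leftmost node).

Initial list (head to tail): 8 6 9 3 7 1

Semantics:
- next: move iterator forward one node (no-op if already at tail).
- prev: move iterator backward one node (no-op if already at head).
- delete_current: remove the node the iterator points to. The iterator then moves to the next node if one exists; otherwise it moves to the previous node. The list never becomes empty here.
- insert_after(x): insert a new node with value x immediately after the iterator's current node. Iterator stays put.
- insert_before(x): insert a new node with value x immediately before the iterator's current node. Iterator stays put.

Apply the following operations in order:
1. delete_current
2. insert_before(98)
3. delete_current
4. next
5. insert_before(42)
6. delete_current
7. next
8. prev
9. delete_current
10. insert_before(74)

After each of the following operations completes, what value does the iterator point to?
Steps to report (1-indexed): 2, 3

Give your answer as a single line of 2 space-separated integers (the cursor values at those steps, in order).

Answer: 6 9

Derivation:
After 1 (delete_current): list=[6, 9, 3, 7, 1] cursor@6
After 2 (insert_before(98)): list=[98, 6, 9, 3, 7, 1] cursor@6
After 3 (delete_current): list=[98, 9, 3, 7, 1] cursor@9
After 4 (next): list=[98, 9, 3, 7, 1] cursor@3
After 5 (insert_before(42)): list=[98, 9, 42, 3, 7, 1] cursor@3
After 6 (delete_current): list=[98, 9, 42, 7, 1] cursor@7
After 7 (next): list=[98, 9, 42, 7, 1] cursor@1
After 8 (prev): list=[98, 9, 42, 7, 1] cursor@7
After 9 (delete_current): list=[98, 9, 42, 1] cursor@1
After 10 (insert_before(74)): list=[98, 9, 42, 74, 1] cursor@1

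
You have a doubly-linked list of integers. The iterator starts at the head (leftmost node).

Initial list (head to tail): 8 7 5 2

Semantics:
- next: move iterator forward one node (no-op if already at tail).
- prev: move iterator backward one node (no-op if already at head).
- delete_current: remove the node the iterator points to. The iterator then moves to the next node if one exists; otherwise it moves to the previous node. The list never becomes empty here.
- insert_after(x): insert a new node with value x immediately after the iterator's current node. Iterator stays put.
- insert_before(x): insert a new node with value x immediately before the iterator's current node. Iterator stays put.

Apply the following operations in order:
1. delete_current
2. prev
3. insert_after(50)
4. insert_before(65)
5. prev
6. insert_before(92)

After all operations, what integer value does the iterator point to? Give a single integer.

After 1 (delete_current): list=[7, 5, 2] cursor@7
After 2 (prev): list=[7, 5, 2] cursor@7
After 3 (insert_after(50)): list=[7, 50, 5, 2] cursor@7
After 4 (insert_before(65)): list=[65, 7, 50, 5, 2] cursor@7
After 5 (prev): list=[65, 7, 50, 5, 2] cursor@65
After 6 (insert_before(92)): list=[92, 65, 7, 50, 5, 2] cursor@65

Answer: 65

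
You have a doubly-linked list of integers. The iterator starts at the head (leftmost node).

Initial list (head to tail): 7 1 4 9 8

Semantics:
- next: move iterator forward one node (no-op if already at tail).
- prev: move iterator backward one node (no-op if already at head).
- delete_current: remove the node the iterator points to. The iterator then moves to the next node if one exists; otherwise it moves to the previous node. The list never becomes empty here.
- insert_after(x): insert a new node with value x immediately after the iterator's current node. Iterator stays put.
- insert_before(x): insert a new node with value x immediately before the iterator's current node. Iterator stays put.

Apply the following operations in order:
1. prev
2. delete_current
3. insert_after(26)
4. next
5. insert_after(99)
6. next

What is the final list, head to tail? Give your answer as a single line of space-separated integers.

Answer: 1 26 99 4 9 8

Derivation:
After 1 (prev): list=[7, 1, 4, 9, 8] cursor@7
After 2 (delete_current): list=[1, 4, 9, 8] cursor@1
After 3 (insert_after(26)): list=[1, 26, 4, 9, 8] cursor@1
After 4 (next): list=[1, 26, 4, 9, 8] cursor@26
After 5 (insert_after(99)): list=[1, 26, 99, 4, 9, 8] cursor@26
After 6 (next): list=[1, 26, 99, 4, 9, 8] cursor@99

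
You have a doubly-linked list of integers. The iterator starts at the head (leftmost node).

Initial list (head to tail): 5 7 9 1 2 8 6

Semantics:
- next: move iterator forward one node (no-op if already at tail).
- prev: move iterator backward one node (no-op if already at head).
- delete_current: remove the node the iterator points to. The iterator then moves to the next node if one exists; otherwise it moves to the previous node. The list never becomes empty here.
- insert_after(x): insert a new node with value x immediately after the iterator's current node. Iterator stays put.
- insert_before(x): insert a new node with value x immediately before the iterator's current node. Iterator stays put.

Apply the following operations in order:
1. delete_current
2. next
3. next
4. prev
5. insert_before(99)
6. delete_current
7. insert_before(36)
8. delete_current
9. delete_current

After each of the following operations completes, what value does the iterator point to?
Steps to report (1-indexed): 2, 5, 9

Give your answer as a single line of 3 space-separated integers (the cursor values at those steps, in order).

After 1 (delete_current): list=[7, 9, 1, 2, 8, 6] cursor@7
After 2 (next): list=[7, 9, 1, 2, 8, 6] cursor@9
After 3 (next): list=[7, 9, 1, 2, 8, 6] cursor@1
After 4 (prev): list=[7, 9, 1, 2, 8, 6] cursor@9
After 5 (insert_before(99)): list=[7, 99, 9, 1, 2, 8, 6] cursor@9
After 6 (delete_current): list=[7, 99, 1, 2, 8, 6] cursor@1
After 7 (insert_before(36)): list=[7, 99, 36, 1, 2, 8, 6] cursor@1
After 8 (delete_current): list=[7, 99, 36, 2, 8, 6] cursor@2
After 9 (delete_current): list=[7, 99, 36, 8, 6] cursor@8

Answer: 9 9 8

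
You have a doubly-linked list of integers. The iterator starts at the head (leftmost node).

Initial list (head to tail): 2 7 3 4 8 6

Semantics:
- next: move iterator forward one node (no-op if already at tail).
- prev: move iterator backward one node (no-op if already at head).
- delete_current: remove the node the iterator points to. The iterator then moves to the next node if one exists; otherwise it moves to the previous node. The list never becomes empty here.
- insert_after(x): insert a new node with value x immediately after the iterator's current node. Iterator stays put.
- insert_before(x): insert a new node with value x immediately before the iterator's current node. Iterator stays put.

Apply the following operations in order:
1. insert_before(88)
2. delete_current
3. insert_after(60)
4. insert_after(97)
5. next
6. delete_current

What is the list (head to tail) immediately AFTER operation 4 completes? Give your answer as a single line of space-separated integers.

Answer: 88 7 97 60 3 4 8 6

Derivation:
After 1 (insert_before(88)): list=[88, 2, 7, 3, 4, 8, 6] cursor@2
After 2 (delete_current): list=[88, 7, 3, 4, 8, 6] cursor@7
After 3 (insert_after(60)): list=[88, 7, 60, 3, 4, 8, 6] cursor@7
After 4 (insert_after(97)): list=[88, 7, 97, 60, 3, 4, 8, 6] cursor@7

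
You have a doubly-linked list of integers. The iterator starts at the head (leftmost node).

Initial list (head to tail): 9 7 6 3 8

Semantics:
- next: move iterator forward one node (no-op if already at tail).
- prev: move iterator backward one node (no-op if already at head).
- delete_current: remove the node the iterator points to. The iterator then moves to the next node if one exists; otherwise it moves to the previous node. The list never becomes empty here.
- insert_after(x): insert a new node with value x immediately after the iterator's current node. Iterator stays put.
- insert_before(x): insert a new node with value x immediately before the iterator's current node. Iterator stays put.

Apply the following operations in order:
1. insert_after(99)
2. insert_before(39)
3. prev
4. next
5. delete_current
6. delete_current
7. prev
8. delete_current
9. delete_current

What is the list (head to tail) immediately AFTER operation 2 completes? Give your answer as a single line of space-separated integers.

Answer: 39 9 99 7 6 3 8

Derivation:
After 1 (insert_after(99)): list=[9, 99, 7, 6, 3, 8] cursor@9
After 2 (insert_before(39)): list=[39, 9, 99, 7, 6, 3, 8] cursor@9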